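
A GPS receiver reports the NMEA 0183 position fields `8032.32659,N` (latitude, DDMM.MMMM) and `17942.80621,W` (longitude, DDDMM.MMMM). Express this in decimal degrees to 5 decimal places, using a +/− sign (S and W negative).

80.53878, -179.71344

φ: split at 2 digits → 80° and 32.32659′; 80 + 32.32659/60 = 80.538777
N ⇒ keep positive
λ: degrees = first 3 digits = 179, minutes = 42.80621; 179 + 42.80621/60 = 179.713437
W → negative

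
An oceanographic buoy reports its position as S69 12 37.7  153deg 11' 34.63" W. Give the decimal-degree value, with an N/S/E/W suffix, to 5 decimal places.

φ: 69° + 12/60 + 37.7/3600 = 69 + 0.200000 + 0.010472 = 69.210472
Longitude: 153° + 11/60 + 34.63/3600 = 153 + 0.183333 + 0.009619 = 153.192953

69.21047° S, 153.19295° W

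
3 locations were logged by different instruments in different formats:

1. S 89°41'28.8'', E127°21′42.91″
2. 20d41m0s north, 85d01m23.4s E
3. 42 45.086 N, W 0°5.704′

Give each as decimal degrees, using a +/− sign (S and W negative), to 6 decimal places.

1. -89.691333, 127.361919
2. 20.683333, 85.023167
3. 42.751433, -0.095067

Point 1:
  φ: 41′ + 28.8″ = 41.48000′; 89 + 41.48000/60 = 89.6913333
  S → negative
  Lon: 21′ + 42.91″ = 21.71517′; 127 + 21.71517/60 = 127.3619194
  E ⇒ keep positive
Point 2:
  Latitude: 20 + 41/60 + 0/3600 = 20.6833333
  N ⇒ keep positive
  Longitude: 1′ + 23.4″ = 1.39000′; 85 + 1.39000/60 = 85.0231667
  E ⇒ keep positive
Point 3:
  φ: 42 + 45.086/60 = 42.7514333
  N → positive
  λ: 5.704′ = 0.095067°; total 0.0950667
  W → negative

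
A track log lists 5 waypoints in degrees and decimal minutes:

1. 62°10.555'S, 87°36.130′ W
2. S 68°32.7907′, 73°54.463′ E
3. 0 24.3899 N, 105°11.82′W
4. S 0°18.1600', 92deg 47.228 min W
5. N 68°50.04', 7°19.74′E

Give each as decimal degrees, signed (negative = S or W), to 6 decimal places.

1. -62.175917, -87.602167
2. -68.546512, 73.907717
3. 0.406498, -105.197000
4. -0.302667, -92.787133
5. 68.834000, 7.329000

Point 1:
  φ: 10.555′ = 0.175917°; total 62.1759167
  S → negative
  Lon: 87 + 36.13/60 = 87.6021667
  W ⇒ negate
Point 2:
  φ: 68 + 32.7907/60 = 68.5465117
  S ⇒ negate
  Longitude: 73 + 54.463/60 = 73.9077167
  E ⇒ keep positive
Point 3:
  Latitude: 0 + 24.3899/60 = 0.4064983
  N → positive
  Longitude: 105 + 11.82/60 = 105.1970000
  hemisphere W, so the sign is −
Point 4:
  Latitude: 0 + 18.16/60 = 0.3026667
  S → negative
  Longitude: 47.228′ = 0.787133°; total 92.7871333
  hemisphere W, so the sign is −
Point 5:
  φ: 50.04′ = 0.834000°; total 68.8340000
  N ⇒ keep positive
  Lon: 19.74′ = 0.329000°; total 7.3290000
  E → positive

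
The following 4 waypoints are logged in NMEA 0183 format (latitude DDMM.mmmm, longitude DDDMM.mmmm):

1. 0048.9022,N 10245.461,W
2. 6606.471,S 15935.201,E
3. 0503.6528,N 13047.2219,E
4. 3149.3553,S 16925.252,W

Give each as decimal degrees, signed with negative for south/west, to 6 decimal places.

Point 1:
  Latitude: degrees = first 2 digits = 0, minutes = 48.9022; 0 + 48.9022/60 = 0.8150367
  N ⇒ keep positive
  Lon: degrees = first 3 digits = 102, minutes = 45.461; 102 + 45.461/60 = 102.7576833
  W ⇒ negate
Point 2:
  Lat: degrees = first 2 digits = 66, minutes = 6.471; 66 + 6.471/60 = 66.1078500
  hemisphere S, so the sign is −
  Lon: split at 3 digits → 159° and 35.201′; 159 + 35.201/60 = 159.5866833
  E → positive
Point 3:
  Latitude: split at 2 digits → 05° and 3.6528′; 5 + 3.6528/60 = 5.0608800
  N → positive
  Longitude: split at 3 digits → 130° and 47.2219′; 130 + 47.2219/60 = 130.7870317
  E ⇒ keep positive
Point 4:
  φ: split at 2 digits → 31° and 49.3553′; 31 + 49.3553/60 = 31.8225883
  hemisphere S, so the sign is −
  Lon: split at 3 digits → 169° and 25.252′; 169 + 25.252/60 = 169.4208667
  hemisphere W, so the sign is −

1. 0.815037, -102.757683
2. -66.107850, 159.586683
3. 5.060880, 130.787032
4. -31.822588, -169.420867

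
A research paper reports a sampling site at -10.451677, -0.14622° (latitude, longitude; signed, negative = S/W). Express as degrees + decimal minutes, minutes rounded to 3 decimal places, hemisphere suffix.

10° 27.101′ S, 0° 8.773′ W

Latitude is negative → S; |value| = 10.451677
Latitude: 10° + 0.451677 × 60 = 10° 27.10062′
Longitude is negative → W; |value| = 0.146220
Lon: 0° + 0.146220 × 60 = 0° 8.77320′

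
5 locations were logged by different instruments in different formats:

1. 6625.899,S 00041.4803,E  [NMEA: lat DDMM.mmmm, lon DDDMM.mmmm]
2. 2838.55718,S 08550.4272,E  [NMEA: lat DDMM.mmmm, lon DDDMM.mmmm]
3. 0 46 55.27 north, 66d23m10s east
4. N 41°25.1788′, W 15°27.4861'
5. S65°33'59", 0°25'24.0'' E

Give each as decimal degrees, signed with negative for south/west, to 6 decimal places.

1. -66.431650, 0.691338
2. -28.642620, 85.840453
3. 0.782019, 66.386111
4. 41.419647, -15.458102
5. -65.566389, 0.423333

Point 1:
  Latitude: degrees = first 2 digits = 66, minutes = 25.899; 66 + 25.899/60 = 66.4316500
  S ⇒ negate
  λ: degrees = first 3 digits = 0, minutes = 41.4803; 0 + 41.4803/60 = 0.6913383
  E ⇒ keep positive
Point 2:
  Latitude: degrees = first 2 digits = 28, minutes = 38.55718; 28 + 38.55718/60 = 28.6426197
  S → negative
  Longitude: split at 3 digits → 085° and 50.4272′; 85 + 50.4272/60 = 85.8404533
  E ⇒ keep positive
Point 3:
  Lat: 0° + 46/60 + 55.27/3600 = 0 + 0.766667 + 0.015353 = 0.7820194
  N ⇒ keep positive
  λ: 66 + 23/60 + 10/3600 = 66.3861111
  E → positive
Point 4:
  φ: 41 + 25.1788/60 = 41.4196467
  N → positive
  Longitude: 15 + 27.4861/60 = 15.4581017
  W ⇒ negate
Point 5:
  φ: 65° + 33/60 + 59/3600 = 65 + 0.550000 + 0.016389 = 65.5663889
  S → negative
  λ: 0 + 25/60 + 24/3600 = 0.4233333
  E ⇒ keep positive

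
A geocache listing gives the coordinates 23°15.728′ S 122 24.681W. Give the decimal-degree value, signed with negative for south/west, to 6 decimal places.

φ: 15.728′ = 0.262133°; total 23.2621333
hemisphere S, so the sign is −
Lon: 122 + 24.681/60 = 122.4113500
W → negative

-23.262133, -122.411350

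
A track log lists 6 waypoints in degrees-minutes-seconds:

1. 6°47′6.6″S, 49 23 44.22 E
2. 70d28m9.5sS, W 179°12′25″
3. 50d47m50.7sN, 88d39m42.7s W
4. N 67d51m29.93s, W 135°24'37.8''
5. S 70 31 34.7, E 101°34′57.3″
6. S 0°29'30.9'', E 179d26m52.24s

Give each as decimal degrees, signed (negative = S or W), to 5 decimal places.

Point 1:
  Lat: 47′ + 6.6″ = 47.11000′; 6 + 47.11000/60 = 6.785167
  hemisphere S, so the sign is −
  Lon: 23′ + 44.22″ = 23.73700′; 49 + 23.73700/60 = 49.395617
  E → positive
Point 2:
  φ: 70 + 28/60 + 9.5/3600 = 70.469306
  S ⇒ negate
  λ: 179 + 12/60 + 25/3600 = 179.206944
  W → negative
Point 3:
  Latitude: 50 + 47/60 + 50.7/3600 = 50.797417
  N ⇒ keep positive
  Longitude: 88 + 39/60 + 42.7/3600 = 88.661861
  W → negative
Point 4:
  φ: 51′ + 29.93″ = 51.49883′; 67 + 51.49883/60 = 67.858314
  N → positive
  λ: 24′ + 37.8″ = 24.63000′; 135 + 24.63000/60 = 135.410500
  W → negative
Point 5:
  Latitude: 70 + 31/60 + 34.7/3600 = 70.526306
  hemisphere S, so the sign is −
  Longitude: 34′ + 57.3″ = 34.95500′; 101 + 34.95500/60 = 101.582583
  E → positive
Point 6:
  Lat: 0 + 29/60 + 30.9/3600 = 0.491917
  S ⇒ negate
  λ: 179° + 26/60 + 52.24/3600 = 179 + 0.433333 + 0.014511 = 179.447844
  E → positive

1. -6.78517, 49.39562
2. -70.46931, -179.20694
3. 50.79742, -88.66186
4. 67.85831, -135.41050
5. -70.52631, 101.58258
6. -0.49192, 179.44784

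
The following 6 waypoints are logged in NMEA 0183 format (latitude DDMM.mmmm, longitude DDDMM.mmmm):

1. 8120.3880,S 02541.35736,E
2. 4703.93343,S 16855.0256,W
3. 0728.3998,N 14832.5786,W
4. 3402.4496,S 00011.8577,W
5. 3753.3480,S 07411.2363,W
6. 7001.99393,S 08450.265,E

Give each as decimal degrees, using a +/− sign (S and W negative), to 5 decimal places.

Point 1:
  φ: degrees = first 2 digits = 81, minutes = 20.388; 81 + 20.388/60 = 81.339800
  S → negative
  Longitude: split at 3 digits → 025° and 41.35736′; 25 + 41.35736/60 = 25.689289
  E → positive
Point 2:
  Lat: degrees = first 2 digits = 47, minutes = 3.93343; 47 + 3.93343/60 = 47.065557
  S ⇒ negate
  Lon: split at 3 digits → 168° and 55.0256′; 168 + 55.0256/60 = 168.917093
  hemisphere W, so the sign is −
Point 3:
  φ: split at 2 digits → 07° and 28.3998′; 7 + 28.3998/60 = 7.473330
  N ⇒ keep positive
  Lon: split at 3 digits → 148° and 32.5786′; 148 + 32.5786/60 = 148.542977
  W → negative
Point 4:
  φ: split at 2 digits → 34° and 2.4496′; 34 + 2.4496/60 = 34.040827
  S ⇒ negate
  Lon: split at 3 digits → 000° and 11.8577′; 0 + 11.8577/60 = 0.197628
  W ⇒ negate
Point 5:
  Latitude: split at 2 digits → 37° and 53.348′; 37 + 53.348/60 = 37.889133
  hemisphere S, so the sign is −
  Longitude: split at 3 digits → 074° and 11.2363′; 74 + 11.2363/60 = 74.187272
  hemisphere W, so the sign is −
Point 6:
  Lat: split at 2 digits → 70° and 1.99393′; 70 + 1.99393/60 = 70.033232
  hemisphere S, so the sign is −
  λ: split at 3 digits → 084° and 50.265′; 84 + 50.265/60 = 84.837750
  E → positive

1. -81.33980, 25.68929
2. -47.06556, -168.91709
3. 7.47333, -148.54298
4. -34.04083, -0.19763
5. -37.88913, -74.18727
6. -70.03323, 84.83775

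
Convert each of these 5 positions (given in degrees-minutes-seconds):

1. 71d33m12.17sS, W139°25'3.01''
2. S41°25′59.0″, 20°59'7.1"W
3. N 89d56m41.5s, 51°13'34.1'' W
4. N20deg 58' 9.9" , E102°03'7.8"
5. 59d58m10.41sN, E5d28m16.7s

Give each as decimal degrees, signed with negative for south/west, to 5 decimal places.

1. -71.55338, -139.41750
2. -41.43306, -20.98531
3. 89.94486, -51.22614
4. 20.96942, 102.05217
5. 59.96956, 5.47131

Point 1:
  Lat: 71° + 33/60 + 12.17/3600 = 71 + 0.550000 + 0.003381 = 71.553381
  S → negative
  λ: 139° + 25/60 + 3.01/3600 = 139 + 0.416667 + 0.000836 = 139.417503
  hemisphere W, so the sign is −
Point 2:
  φ: 41 + 25/60 + 59/3600 = 41.433056
  S ⇒ negate
  Longitude: 20° + 59/60 + 7.1/3600 = 20 + 0.983333 + 0.001972 = 20.985306
  W ⇒ negate
Point 3:
  φ: 89° + 56/60 + 41.5/3600 = 89 + 0.933333 + 0.011528 = 89.944861
  N ⇒ keep positive
  λ: 51 + 13/60 + 34.1/3600 = 51.226139
  W → negative
Point 4:
  Lat: 20° + 58/60 + 9.9/3600 = 20 + 0.966667 + 0.002750 = 20.969417
  N → positive
  λ: 102 + 3/60 + 7.8/3600 = 102.052167
  E ⇒ keep positive
Point 5:
  Latitude: 59° + 58/60 + 10.41/3600 = 59 + 0.966667 + 0.002892 = 59.969558
  N → positive
  λ: 5 + 28/60 + 16.7/3600 = 5.471306
  E ⇒ keep positive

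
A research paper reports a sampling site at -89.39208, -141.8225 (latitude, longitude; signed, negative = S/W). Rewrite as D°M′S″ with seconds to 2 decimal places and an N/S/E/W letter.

Latitude is negative → S; |value| = 89.392080
Latitude: 0.392080° → 23.52480′; 0.52480 × 60 = 31.4880″
Longitude is negative → W; |value| = 141.822500
Longitude: whole degrees 141; 49.35000′ → 49′ and 21.0000″

89°23′31.49″ S, 141°49′21.00″ W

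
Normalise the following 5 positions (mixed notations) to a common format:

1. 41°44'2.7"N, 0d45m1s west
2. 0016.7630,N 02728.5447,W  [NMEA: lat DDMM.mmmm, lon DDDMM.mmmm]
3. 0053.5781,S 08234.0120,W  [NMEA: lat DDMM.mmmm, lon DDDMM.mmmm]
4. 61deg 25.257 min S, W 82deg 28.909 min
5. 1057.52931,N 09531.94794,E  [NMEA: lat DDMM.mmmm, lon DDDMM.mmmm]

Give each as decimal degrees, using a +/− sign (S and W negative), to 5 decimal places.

1. 41.73408, -0.75028
2. 0.27938, -27.47575
3. -0.89297, -82.56687
4. -61.42095, -82.48182
5. 10.95882, 95.53247

Point 1:
  Lat: 41° + 44/60 + 2.7/3600 = 41 + 0.733333 + 0.000750 = 41.734083
  N → positive
  Longitude: 0° + 45/60 + 1/3600 = 0 + 0.750000 + 0.000278 = 0.750278
  hemisphere W, so the sign is −
Point 2:
  φ: degrees = first 2 digits = 0, minutes = 16.763; 0 + 16.763/60 = 0.279383
  N ⇒ keep positive
  Longitude: split at 3 digits → 027° and 28.5447′; 27 + 28.5447/60 = 27.475745
  hemisphere W, so the sign is −
Point 3:
  Lat: degrees = first 2 digits = 0, minutes = 53.5781; 0 + 53.5781/60 = 0.892968
  S ⇒ negate
  λ: split at 3 digits → 082° and 34.012′; 82 + 34.012/60 = 82.566867
  W ⇒ negate
Point 4:
  Lat: 61 + 25.257/60 = 61.420950
  S ⇒ negate
  λ: 82 + 28.909/60 = 82.481817
  W → negative
Point 5:
  Latitude: split at 2 digits → 10° and 57.52931′; 10 + 57.52931/60 = 10.958822
  N ⇒ keep positive
  Longitude: degrees = first 3 digits = 95, minutes = 31.94794; 95 + 31.94794/60 = 95.532466
  E ⇒ keep positive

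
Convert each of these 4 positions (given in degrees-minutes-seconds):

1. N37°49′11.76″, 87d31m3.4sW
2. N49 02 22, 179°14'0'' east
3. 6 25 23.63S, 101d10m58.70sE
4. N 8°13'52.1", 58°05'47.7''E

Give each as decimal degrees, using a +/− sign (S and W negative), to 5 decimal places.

1. 37.81993, -87.51761
2. 49.03944, 179.23333
3. -6.42323, 101.18297
4. 8.23114, 58.09658

Point 1:
  φ: 37 + 49/60 + 11.76/3600 = 37.819933
  N ⇒ keep positive
  Longitude: 87° + 31/60 + 3.4/3600 = 87 + 0.516667 + 0.000944 = 87.517611
  W → negative
Point 2:
  φ: 2′ + 22″ = 2.36667′; 49 + 2.36667/60 = 49.039444
  N → positive
  Lon: 179 + 14/60 + 0/3600 = 179.233333
  E → positive
Point 3:
  Latitude: 25′ + 23.63″ = 25.39383′; 6 + 25.39383/60 = 6.423231
  S ⇒ negate
  Longitude: 10′ + 58.7″ = 10.97833′; 101 + 10.97833/60 = 101.182972
  E ⇒ keep positive
Point 4:
  Lat: 8° + 13/60 + 52.1/3600 = 8 + 0.216667 + 0.014472 = 8.231139
  N ⇒ keep positive
  λ: 5′ + 47.7″ = 5.79500′; 58 + 5.79500/60 = 58.096583
  E → positive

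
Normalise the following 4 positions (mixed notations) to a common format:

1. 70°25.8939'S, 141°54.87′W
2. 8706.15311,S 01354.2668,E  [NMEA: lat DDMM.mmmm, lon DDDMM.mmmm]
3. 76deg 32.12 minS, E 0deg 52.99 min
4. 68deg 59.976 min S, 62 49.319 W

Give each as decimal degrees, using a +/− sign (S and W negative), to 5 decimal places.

1. -70.43157, -141.91450
2. -87.10255, 13.90445
3. -76.53533, 0.88317
4. -68.99960, -62.82198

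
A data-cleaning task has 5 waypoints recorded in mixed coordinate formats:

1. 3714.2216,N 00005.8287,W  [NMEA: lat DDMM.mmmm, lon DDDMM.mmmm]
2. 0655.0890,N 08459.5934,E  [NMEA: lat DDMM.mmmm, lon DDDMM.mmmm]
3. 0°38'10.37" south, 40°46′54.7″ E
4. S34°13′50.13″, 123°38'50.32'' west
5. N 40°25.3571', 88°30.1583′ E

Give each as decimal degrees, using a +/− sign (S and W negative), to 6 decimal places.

Point 1:
  Latitude: split at 2 digits → 37° and 14.2216′; 37 + 14.2216/60 = 37.2370267
  N ⇒ keep positive
  Longitude: split at 3 digits → 000° and 5.8287′; 0 + 5.8287/60 = 0.0971450
  W → negative
Point 2:
  φ: split at 2 digits → 06° and 55.089′; 6 + 55.089/60 = 6.9181500
  N → positive
  λ: degrees = first 3 digits = 84, minutes = 59.5934; 84 + 59.5934/60 = 84.9932233
  E ⇒ keep positive
Point 3:
  Latitude: 0 + 38/60 + 10.37/3600 = 0.6362139
  S ⇒ negate
  λ: 40° + 46/60 + 54.7/3600 = 40 + 0.766667 + 0.015194 = 40.7818611
  E → positive
Point 4:
  Lat: 34° + 13/60 + 50.13/3600 = 34 + 0.216667 + 0.013925 = 34.2305917
  S ⇒ negate
  Lon: 123 + 38/60 + 50.32/3600 = 123.6473111
  hemisphere W, so the sign is −
Point 5:
  φ: 40 + 25.3571/60 = 40.4226183
  N → positive
  Lon: 30.1583′ = 0.502638°; total 88.5026383
  E → positive

1. 37.237027, -0.097145
2. 6.918150, 84.993223
3. -0.636214, 40.781861
4. -34.230592, -123.647311
5. 40.422618, 88.502638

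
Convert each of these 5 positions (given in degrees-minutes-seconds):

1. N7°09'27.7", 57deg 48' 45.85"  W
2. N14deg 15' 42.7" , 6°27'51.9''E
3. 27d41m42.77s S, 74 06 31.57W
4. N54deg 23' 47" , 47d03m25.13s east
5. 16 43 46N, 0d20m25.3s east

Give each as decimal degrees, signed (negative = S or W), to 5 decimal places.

1. 7.15769, -57.81274
2. 14.26186, 6.46442
3. -27.69521, -74.10877
4. 54.39639, 47.05698
5. 16.72944, 0.34036

Point 1:
  φ: 7 + 9/60 + 27.7/3600 = 7.157694
  N ⇒ keep positive
  λ: 57° + 48/60 + 45.85/3600 = 57 + 0.800000 + 0.012736 = 57.812736
  hemisphere W, so the sign is −
Point 2:
  Latitude: 14° + 15/60 + 42.7/3600 = 14 + 0.250000 + 0.011861 = 14.261861
  N ⇒ keep positive
  λ: 6° + 27/60 + 51.9/3600 = 6 + 0.450000 + 0.014417 = 6.464417
  E ⇒ keep positive
Point 3:
  φ: 27 + 41/60 + 42.77/3600 = 27.695214
  S → negative
  Longitude: 6′ + 31.57″ = 6.52617′; 74 + 6.52617/60 = 74.108769
  W ⇒ negate
Point 4:
  Latitude: 54 + 23/60 + 47/3600 = 54.396389
  N ⇒ keep positive
  Lon: 3′ + 25.13″ = 3.41883′; 47 + 3.41883/60 = 47.056981
  E ⇒ keep positive
Point 5:
  Lat: 43′ + 46″ = 43.76667′; 16 + 43.76667/60 = 16.729444
  N ⇒ keep positive
  Longitude: 0° + 20/60 + 25.3/3600 = 0 + 0.333333 + 0.007028 = 0.340361
  E → positive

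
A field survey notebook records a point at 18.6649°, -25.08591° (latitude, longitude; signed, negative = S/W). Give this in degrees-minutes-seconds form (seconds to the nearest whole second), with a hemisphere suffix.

18°39′54″ N, 25°05′9″ W

Latitude: whole degrees 18; 39.89400′ → 39′ and 53.64″
Longitude is negative → W; |value| = 25.085910
Lon: whole degrees 25; 5.15460′ → 5′ and 9.28″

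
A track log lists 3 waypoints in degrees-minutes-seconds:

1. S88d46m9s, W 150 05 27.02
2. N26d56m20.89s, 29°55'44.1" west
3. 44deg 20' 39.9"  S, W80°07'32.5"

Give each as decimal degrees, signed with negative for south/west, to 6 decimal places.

Point 1:
  φ: 88 + 46/60 + 9/3600 = 88.7691667
  S ⇒ negate
  λ: 5′ + 27.02″ = 5.45033′; 150 + 5.45033/60 = 150.0908389
  hemisphere W, so the sign is −
Point 2:
  Latitude: 56′ + 20.89″ = 56.34817′; 26 + 56.34817/60 = 26.9391361
  N → positive
  Longitude: 55′ + 44.1″ = 55.73500′; 29 + 55.73500/60 = 29.9289167
  W → negative
Point 3:
  Lat: 44 + 20/60 + 39.9/3600 = 44.3444167
  S ⇒ negate
  Lon: 80° + 7/60 + 32.5/3600 = 80 + 0.116667 + 0.009028 = 80.1256944
  W → negative

1. -88.769167, -150.090839
2. 26.939136, -29.928917
3. -44.344417, -80.125694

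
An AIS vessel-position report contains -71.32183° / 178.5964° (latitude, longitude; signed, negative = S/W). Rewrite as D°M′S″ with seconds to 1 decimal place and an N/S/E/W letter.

Latitude is negative → S; |value| = 71.321830
Lat: 0.321830 × 60 = 19.30980′ → 19′, remainder × 60 = 18.588″
λ: 0.596400° → 35.78400′; 0.78400 × 60 = 47.040″

71°19′18.6″ S, 178°35′47.0″ E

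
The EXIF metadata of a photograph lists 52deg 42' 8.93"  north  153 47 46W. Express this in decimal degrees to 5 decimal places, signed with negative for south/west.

52.70248, -153.79611

Latitude: 42′ + 8.93″ = 42.14883′; 52 + 42.14883/60 = 52.702481
N ⇒ keep positive
Longitude: 47′ + 46″ = 47.76667′; 153 + 47.76667/60 = 153.796111
hemisphere W, so the sign is −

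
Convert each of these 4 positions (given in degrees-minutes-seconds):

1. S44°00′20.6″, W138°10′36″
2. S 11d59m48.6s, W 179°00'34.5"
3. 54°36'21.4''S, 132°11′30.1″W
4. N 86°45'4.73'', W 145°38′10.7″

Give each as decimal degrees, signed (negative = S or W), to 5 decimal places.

1. -44.00572, -138.17667
2. -11.99683, -179.00958
3. -54.60594, -132.19169
4. 86.75131, -145.63631

Point 1:
  Lat: 44° + 0/60 + 20.6/3600 = 44 + 0.000000 + 0.005722 = 44.005722
  S ⇒ negate
  Lon: 138 + 10/60 + 36/3600 = 138.176667
  W ⇒ negate
Point 2:
  Latitude: 11 + 59/60 + 48.6/3600 = 11.996833
  S → negative
  Lon: 179 + 0/60 + 34.5/3600 = 179.009583
  hemisphere W, so the sign is −
Point 3:
  Latitude: 36′ + 21.4″ = 36.35667′; 54 + 36.35667/60 = 54.605944
  S → negative
  Lon: 132° + 11/60 + 30.1/3600 = 132 + 0.183333 + 0.008361 = 132.191694
  W → negative
Point 4:
  Latitude: 86° + 45/60 + 4.73/3600 = 86 + 0.750000 + 0.001314 = 86.751314
  N ⇒ keep positive
  Longitude: 38′ + 10.7″ = 38.17833′; 145 + 38.17833/60 = 145.636306
  W → negative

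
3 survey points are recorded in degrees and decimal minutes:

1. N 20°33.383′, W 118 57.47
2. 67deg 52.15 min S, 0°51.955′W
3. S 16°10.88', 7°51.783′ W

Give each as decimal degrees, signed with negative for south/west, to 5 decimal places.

1. 20.55638, -118.95783
2. -67.86917, -0.86592
3. -16.18133, -7.86305

Point 1:
  Lat: 33.383′ = 0.556383°; total 20.556383
  N → positive
  Lon: 57.47′ = 0.957833°; total 118.957833
  W ⇒ negate
Point 2:
  Lat: 67 + 52.15/60 = 67.869167
  S → negative
  Lon: 51.955′ = 0.865917°; total 0.865917
  W → negative
Point 3:
  Lat: 10.88′ = 0.181333°; total 16.181333
  S → negative
  λ: 7 + 51.783/60 = 7.863050
  W → negative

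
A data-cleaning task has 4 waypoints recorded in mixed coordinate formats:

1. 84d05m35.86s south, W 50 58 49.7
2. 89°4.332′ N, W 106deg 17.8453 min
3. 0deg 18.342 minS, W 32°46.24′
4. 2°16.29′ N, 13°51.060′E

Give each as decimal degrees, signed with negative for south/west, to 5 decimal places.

1. -84.09329, -50.98047
2. 89.07220, -106.29742
3. -0.30570, -32.77067
4. 2.27150, 13.85100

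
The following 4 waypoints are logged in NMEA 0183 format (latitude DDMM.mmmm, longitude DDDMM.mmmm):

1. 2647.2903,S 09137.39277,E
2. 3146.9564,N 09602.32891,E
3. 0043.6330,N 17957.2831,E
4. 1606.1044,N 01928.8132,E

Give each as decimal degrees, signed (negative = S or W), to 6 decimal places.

Point 1:
  φ: split at 2 digits → 26° and 47.2903′; 26 + 47.2903/60 = 26.7881717
  S ⇒ negate
  Lon: split at 3 digits → 091° and 37.39277′; 91 + 37.39277/60 = 91.6232128
  E → positive
Point 2:
  Latitude: split at 2 digits → 31° and 46.9564′; 31 + 46.9564/60 = 31.7826067
  N ⇒ keep positive
  λ: split at 3 digits → 096° and 2.32891′; 96 + 2.32891/60 = 96.0388152
  E ⇒ keep positive
Point 3:
  φ: split at 2 digits → 00° and 43.633′; 0 + 43.633/60 = 0.7272167
  N → positive
  λ: split at 3 digits → 179° and 57.2831′; 179 + 57.2831/60 = 179.9547183
  E → positive
Point 4:
  Lat: split at 2 digits → 16° and 6.1044′; 16 + 6.1044/60 = 16.1017400
  N → positive
  Longitude: split at 3 digits → 019° and 28.8132′; 19 + 28.8132/60 = 19.4802200
  E → positive

1. -26.788172, 91.623213
2. 31.782607, 96.038815
3. 0.727217, 179.954718
4. 16.101740, 19.480220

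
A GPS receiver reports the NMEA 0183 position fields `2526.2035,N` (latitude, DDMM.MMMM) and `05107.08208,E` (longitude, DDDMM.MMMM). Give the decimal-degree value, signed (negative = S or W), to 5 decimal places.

25.43673, 51.11803

Latitude: degrees = first 2 digits = 25, minutes = 26.2035; 25 + 26.2035/60 = 25.436725
N ⇒ keep positive
λ: split at 3 digits → 051° and 7.08208′; 51 + 7.08208/60 = 51.118035
E → positive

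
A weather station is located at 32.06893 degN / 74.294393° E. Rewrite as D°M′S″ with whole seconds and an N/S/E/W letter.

32°04′8″ N, 74°17′40″ E

Latitude: 0.068930° → 4.13580′; 0.13580 × 60 = 8.15″
λ: 0.294393 × 60 = 17.66358′ → 17′, remainder × 60 = 39.81″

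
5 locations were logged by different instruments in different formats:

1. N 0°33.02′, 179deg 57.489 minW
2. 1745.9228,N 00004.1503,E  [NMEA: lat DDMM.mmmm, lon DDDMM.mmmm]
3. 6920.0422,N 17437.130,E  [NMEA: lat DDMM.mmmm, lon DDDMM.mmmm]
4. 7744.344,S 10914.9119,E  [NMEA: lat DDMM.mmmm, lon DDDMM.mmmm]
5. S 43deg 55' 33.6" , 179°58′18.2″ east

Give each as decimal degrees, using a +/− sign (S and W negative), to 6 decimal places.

Point 1:
  Lat: 33.02′ = 0.550333°; total 0.5503333
  N ⇒ keep positive
  Lon: 57.489′ = 0.958150°; total 179.9581500
  W ⇒ negate
Point 2:
  Lat: degrees = first 2 digits = 17, minutes = 45.9228; 17 + 45.9228/60 = 17.7653800
  N ⇒ keep positive
  λ: split at 3 digits → 000° and 4.1503′; 0 + 4.1503/60 = 0.0691717
  E ⇒ keep positive
Point 3:
  φ: degrees = first 2 digits = 69, minutes = 20.0422; 69 + 20.0422/60 = 69.3340367
  N ⇒ keep positive
  λ: degrees = first 3 digits = 174, minutes = 37.13; 174 + 37.13/60 = 174.6188333
  E → positive
Point 4:
  φ: split at 2 digits → 77° and 44.344′; 77 + 44.344/60 = 77.7390667
  hemisphere S, so the sign is −
  λ: degrees = first 3 digits = 109, minutes = 14.9119; 109 + 14.9119/60 = 109.2485317
  E → positive
Point 5:
  Latitude: 43° + 55/60 + 33.6/3600 = 43 + 0.916667 + 0.009333 = 43.9260000
  S ⇒ negate
  Lon: 179° + 58/60 + 18.2/3600 = 179 + 0.966667 + 0.005056 = 179.9717222
  E ⇒ keep positive

1. 0.550333, -179.958150
2. 17.765380, 0.069172
3. 69.334037, 174.618833
4. -77.739067, 109.248532
5. -43.926000, 179.971722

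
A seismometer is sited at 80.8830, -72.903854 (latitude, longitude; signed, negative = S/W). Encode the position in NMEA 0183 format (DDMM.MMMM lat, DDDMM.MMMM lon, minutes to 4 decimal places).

8052.9800,N / 07254.2312,W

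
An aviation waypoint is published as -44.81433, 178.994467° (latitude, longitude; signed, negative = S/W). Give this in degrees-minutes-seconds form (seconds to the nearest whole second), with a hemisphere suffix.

Latitude is negative → S; |value| = 44.814330
Lat: 0.814330° → 48.85980′; 0.85980 × 60 = 51.59″
Longitude: whole degrees 178; 59.66802′ → 59′ and 40.08″

44°48′52″ S, 178°59′40″ E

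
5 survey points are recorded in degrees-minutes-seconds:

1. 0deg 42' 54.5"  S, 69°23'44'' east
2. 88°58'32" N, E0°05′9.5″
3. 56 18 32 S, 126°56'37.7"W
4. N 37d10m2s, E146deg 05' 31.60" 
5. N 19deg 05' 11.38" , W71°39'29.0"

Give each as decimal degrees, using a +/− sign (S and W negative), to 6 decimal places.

1. -0.715139, 69.395556
2. 88.975556, 0.085972
3. -56.308889, -126.943806
4. 37.167222, 146.092111
5. 19.086494, -71.658056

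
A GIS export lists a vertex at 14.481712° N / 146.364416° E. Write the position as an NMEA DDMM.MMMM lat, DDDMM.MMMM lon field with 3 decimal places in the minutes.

Latitude: minutes = (14.481712 − 14) × 60 = 28.90272
Longitude: fractional part 0.364416 → 21.86496 minutes

1428.903,N / 14621.865,E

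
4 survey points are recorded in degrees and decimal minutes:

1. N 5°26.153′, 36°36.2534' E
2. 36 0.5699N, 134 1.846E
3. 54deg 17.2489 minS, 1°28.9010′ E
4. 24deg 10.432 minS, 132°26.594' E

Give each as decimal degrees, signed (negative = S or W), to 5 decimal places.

Point 1:
  Lat: 5 + 26.153/60 = 5.435883
  N ⇒ keep positive
  λ: 36 + 36.2534/60 = 36.604223
  E ⇒ keep positive
Point 2:
  Lat: 0.5699′ = 0.009498°; total 36.009498
  N → positive
  Longitude: 1.846′ = 0.030767°; total 134.030767
  E ⇒ keep positive
Point 3:
  Lat: 17.2489′ = 0.287482°; total 54.287482
  hemisphere S, so the sign is −
  λ: 28.901′ = 0.481683°; total 1.481683
  E ⇒ keep positive
Point 4:
  Latitude: 10.432′ = 0.173867°; total 24.173867
  hemisphere S, so the sign is −
  Lon: 26.594′ = 0.443233°; total 132.443233
  E → positive

1. 5.43588, 36.60422
2. 36.00950, 134.03077
3. -54.28748, 1.48168
4. -24.17387, 132.44323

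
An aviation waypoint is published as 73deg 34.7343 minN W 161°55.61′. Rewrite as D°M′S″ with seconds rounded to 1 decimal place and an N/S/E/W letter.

73°34′44.1″ N, 161°55′36.6″ W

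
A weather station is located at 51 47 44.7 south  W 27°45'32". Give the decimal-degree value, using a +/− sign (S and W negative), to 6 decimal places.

-51.795750, -27.758889

Latitude: 51° + 47/60 + 44.7/3600 = 51 + 0.783333 + 0.012417 = 51.7957500
S ⇒ negate
Longitude: 27° + 45/60 + 32/3600 = 27 + 0.750000 + 0.008889 = 27.7588889
hemisphere W, so the sign is −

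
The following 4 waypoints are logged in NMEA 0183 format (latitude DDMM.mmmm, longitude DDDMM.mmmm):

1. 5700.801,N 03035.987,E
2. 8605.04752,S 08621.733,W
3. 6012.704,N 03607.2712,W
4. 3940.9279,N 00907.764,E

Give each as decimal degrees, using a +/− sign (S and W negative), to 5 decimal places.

1. 57.01335, 30.59978
2. -86.08413, -86.36222
3. 60.21173, -36.12119
4. 39.68213, 9.12940

Point 1:
  φ: degrees = first 2 digits = 57, minutes = 0.801; 57 + 0.801/60 = 57.013350
  N → positive
  Longitude: degrees = first 3 digits = 30, minutes = 35.987; 30 + 35.987/60 = 30.599783
  E → positive
Point 2:
  φ: split at 2 digits → 86° and 5.04752′; 86 + 5.04752/60 = 86.084125
  hemisphere S, so the sign is −
  λ: degrees = first 3 digits = 86, minutes = 21.733; 86 + 21.733/60 = 86.362217
  hemisphere W, so the sign is −
Point 3:
  Latitude: degrees = first 2 digits = 60, minutes = 12.704; 60 + 12.704/60 = 60.211733
  N ⇒ keep positive
  Lon: degrees = first 3 digits = 36, minutes = 7.2712; 36 + 7.2712/60 = 36.121187
  W → negative
Point 4:
  Lat: split at 2 digits → 39° and 40.9279′; 39 + 40.9279/60 = 39.682132
  N → positive
  Longitude: degrees = first 3 digits = 9, minutes = 7.764; 9 + 7.764/60 = 9.129400
  E → positive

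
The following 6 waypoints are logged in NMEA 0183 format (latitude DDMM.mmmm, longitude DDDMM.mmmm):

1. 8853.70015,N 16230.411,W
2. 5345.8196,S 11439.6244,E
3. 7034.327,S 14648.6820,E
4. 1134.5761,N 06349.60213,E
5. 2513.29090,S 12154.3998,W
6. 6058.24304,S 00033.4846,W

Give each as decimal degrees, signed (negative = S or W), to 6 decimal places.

Point 1:
  φ: split at 2 digits → 88° and 53.70015′; 88 + 53.70015/60 = 88.8950025
  N ⇒ keep positive
  Longitude: split at 3 digits → 162° and 30.411′; 162 + 30.411/60 = 162.5068500
  W ⇒ negate
Point 2:
  φ: split at 2 digits → 53° and 45.8196′; 53 + 45.8196/60 = 53.7636600
  hemisphere S, so the sign is −
  λ: split at 3 digits → 114° and 39.6244′; 114 + 39.6244/60 = 114.6604067
  E ⇒ keep positive
Point 3:
  φ: degrees = first 2 digits = 70, minutes = 34.327; 70 + 34.327/60 = 70.5721167
  hemisphere S, so the sign is −
  λ: split at 3 digits → 146° and 48.682′; 146 + 48.682/60 = 146.8113667
  E → positive
Point 4:
  Lat: degrees = first 2 digits = 11, minutes = 34.5761; 11 + 34.5761/60 = 11.5762683
  N ⇒ keep positive
  Longitude: degrees = first 3 digits = 63, minutes = 49.60213; 63 + 49.60213/60 = 63.8267022
  E ⇒ keep positive
Point 5:
  Lat: degrees = first 2 digits = 25, minutes = 13.2909; 25 + 13.2909/60 = 25.2215150
  S → negative
  Longitude: split at 3 digits → 121° and 54.3998′; 121 + 54.3998/60 = 121.9066633
  W ⇒ negate
Point 6:
  φ: degrees = first 2 digits = 60, minutes = 58.24304; 60 + 58.24304/60 = 60.9707173
  hemisphere S, so the sign is −
  Lon: degrees = first 3 digits = 0, minutes = 33.4846; 0 + 33.4846/60 = 0.5580767
  hemisphere W, so the sign is −

1. 88.895003, -162.506850
2. -53.763660, 114.660407
3. -70.572117, 146.811367
4. 11.576268, 63.826702
5. -25.221515, -121.906663
6. -60.970717, -0.558077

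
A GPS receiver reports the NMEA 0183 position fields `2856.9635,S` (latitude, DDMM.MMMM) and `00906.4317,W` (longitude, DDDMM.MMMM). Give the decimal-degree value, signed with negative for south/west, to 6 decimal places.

-28.949392, -9.107195

Lat: degrees = first 2 digits = 28, minutes = 56.9635; 28 + 56.9635/60 = 28.9493917
S → negative
Longitude: degrees = first 3 digits = 9, minutes = 6.4317; 9 + 6.4317/60 = 9.1071950
W → negative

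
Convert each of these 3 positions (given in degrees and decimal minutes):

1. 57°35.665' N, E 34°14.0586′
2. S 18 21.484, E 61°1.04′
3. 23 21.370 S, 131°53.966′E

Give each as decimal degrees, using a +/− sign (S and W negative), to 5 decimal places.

1. 57.59442, 34.23431
2. -18.35807, 61.01733
3. -23.35617, 131.89943

Point 1:
  φ: 35.665′ = 0.594417°; total 57.594417
  N ⇒ keep positive
  Lon: 34 + 14.0586/60 = 34.234310
  E → positive
Point 2:
  φ: 18 + 21.484/60 = 18.358067
  S ⇒ negate
  λ: 61 + 1.04/60 = 61.017333
  E → positive
Point 3:
  Lat: 21.37′ = 0.356167°; total 23.356167
  hemisphere S, so the sign is −
  Longitude: 53.966′ = 0.899433°; total 131.899433
  E ⇒ keep positive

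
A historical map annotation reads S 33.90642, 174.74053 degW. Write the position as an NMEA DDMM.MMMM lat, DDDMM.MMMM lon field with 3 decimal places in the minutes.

Lat: 33° + 0.906420 × 60 = 33° 54.38520′
Lon: 174° + 0.740530 × 60 = 174° 44.43180′

3354.385,S / 17444.432,W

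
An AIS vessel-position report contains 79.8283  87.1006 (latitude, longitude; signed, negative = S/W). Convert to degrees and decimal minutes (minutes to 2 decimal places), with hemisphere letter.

79° 49.70′ N, 87° 6.04′ E

Lat: minutes = (79.828300 − 79) × 60 = 49.6980
λ: minutes = (87.100600 − 87) × 60 = 6.0360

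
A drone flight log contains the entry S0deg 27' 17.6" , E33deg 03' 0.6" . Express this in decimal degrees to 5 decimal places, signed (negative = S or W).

-0.45489, 33.05017

φ: 0° + 27/60 + 17.6/3600 = 0 + 0.450000 + 0.004889 = 0.454889
hemisphere S, so the sign is −
Lon: 33 + 3/60 + 0.6/3600 = 33.050167
E → positive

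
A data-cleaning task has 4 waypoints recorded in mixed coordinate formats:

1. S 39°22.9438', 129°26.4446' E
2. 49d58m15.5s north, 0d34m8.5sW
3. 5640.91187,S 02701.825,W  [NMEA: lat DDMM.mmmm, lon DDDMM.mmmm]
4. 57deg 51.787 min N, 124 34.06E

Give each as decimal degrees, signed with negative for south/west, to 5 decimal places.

Point 1:
  φ: 22.9438′ = 0.382397°; total 39.382397
  hemisphere S, so the sign is −
  Lon: 129 + 26.4446/60 = 129.440743
  E ⇒ keep positive
Point 2:
  Latitude: 58′ + 15.5″ = 58.25833′; 49 + 58.25833/60 = 49.970972
  N → positive
  λ: 0° + 34/60 + 8.5/3600 = 0 + 0.566667 + 0.002361 = 0.569028
  W → negative
Point 3:
  Lat: split at 2 digits → 56° and 40.91187′; 56 + 40.91187/60 = 56.681865
  S → negative
  Lon: split at 3 digits → 027° and 1.825′; 27 + 1.825/60 = 27.030417
  W ⇒ negate
Point 4:
  Lat: 57 + 51.787/60 = 57.863117
  N ⇒ keep positive
  Longitude: 124 + 34.06/60 = 124.567667
  E ⇒ keep positive

1. -39.38240, 129.44074
2. 49.97097, -0.56903
3. -56.68186, -27.03042
4. 57.86312, 124.56767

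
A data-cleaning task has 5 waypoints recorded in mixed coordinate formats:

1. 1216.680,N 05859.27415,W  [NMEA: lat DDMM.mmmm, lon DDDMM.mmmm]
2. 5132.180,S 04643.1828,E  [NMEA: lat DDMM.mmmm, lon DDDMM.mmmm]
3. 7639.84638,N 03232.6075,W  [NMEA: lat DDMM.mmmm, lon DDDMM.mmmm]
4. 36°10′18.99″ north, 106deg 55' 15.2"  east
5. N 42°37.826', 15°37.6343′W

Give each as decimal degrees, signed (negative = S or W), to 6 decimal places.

1. 12.278000, -58.987903
2. -51.536333, 46.719713
3. 76.664106, -32.543458
4. 36.171942, 106.920889
5. 42.630433, -15.627238

Point 1:
  φ: split at 2 digits → 12° and 16.68′; 12 + 16.68/60 = 12.2780000
  N ⇒ keep positive
  Longitude: split at 3 digits → 058° and 59.27415′; 58 + 59.27415/60 = 58.9879025
  W ⇒ negate
Point 2:
  Lat: degrees = first 2 digits = 51, minutes = 32.18; 51 + 32.18/60 = 51.5363333
  hemisphere S, so the sign is −
  λ: degrees = first 3 digits = 46, minutes = 43.1828; 46 + 43.1828/60 = 46.7197133
  E → positive
Point 3:
  Latitude: split at 2 digits → 76° and 39.84638′; 76 + 39.84638/60 = 76.6641063
  N ⇒ keep positive
  Longitude: degrees = first 3 digits = 32, minutes = 32.6075; 32 + 32.6075/60 = 32.5434583
  hemisphere W, so the sign is −
Point 4:
  Latitude: 10′ + 18.99″ = 10.31650′; 36 + 10.31650/60 = 36.1719417
  N → positive
  Lon: 106° + 55/60 + 15.2/3600 = 106 + 0.916667 + 0.004222 = 106.9208889
  E ⇒ keep positive
Point 5:
  Latitude: 37.826′ = 0.630433°; total 42.6304333
  N → positive
  λ: 15 + 37.6343/60 = 15.6272383
  W ⇒ negate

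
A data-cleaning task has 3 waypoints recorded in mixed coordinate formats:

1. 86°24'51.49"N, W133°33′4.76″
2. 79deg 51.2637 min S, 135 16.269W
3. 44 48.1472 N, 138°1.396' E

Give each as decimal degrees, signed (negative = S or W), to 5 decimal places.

1. 86.41430, -133.55132
2. -79.85440, -135.27115
3. 44.80245, 138.02327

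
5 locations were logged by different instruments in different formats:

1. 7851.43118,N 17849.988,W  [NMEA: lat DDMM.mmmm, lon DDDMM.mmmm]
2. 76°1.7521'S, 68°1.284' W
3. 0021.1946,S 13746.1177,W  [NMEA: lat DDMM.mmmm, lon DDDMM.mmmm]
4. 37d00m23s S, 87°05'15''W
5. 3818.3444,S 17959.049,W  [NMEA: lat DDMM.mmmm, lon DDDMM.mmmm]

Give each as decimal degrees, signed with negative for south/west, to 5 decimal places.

1. 78.85719, -178.83313
2. -76.02920, -68.02140
3. -0.35324, -137.76863
4. -37.00639, -87.08750
5. -38.30574, -179.98415

Point 1:
  φ: split at 2 digits → 78° and 51.43118′; 78 + 51.43118/60 = 78.857186
  N → positive
  Longitude: degrees = first 3 digits = 178, minutes = 49.988; 178 + 49.988/60 = 178.833133
  W ⇒ negate
Point 2:
  φ: 76 + 1.7521/60 = 76.029202
  hemisphere S, so the sign is −
  λ: 1.284′ = 0.021400°; total 68.021400
  hemisphere W, so the sign is −
Point 3:
  Lat: degrees = first 2 digits = 0, minutes = 21.1946; 0 + 21.1946/60 = 0.353243
  S → negative
  Lon: split at 3 digits → 137° and 46.1177′; 137 + 46.1177/60 = 137.768628
  W ⇒ negate
Point 4:
  φ: 37° + 0/60 + 23/3600 = 37 + 0.000000 + 0.006389 = 37.006389
  hemisphere S, so the sign is −
  λ: 87 + 5/60 + 15/3600 = 87.087500
  W ⇒ negate
Point 5:
  Lat: split at 2 digits → 38° and 18.3444′; 38 + 18.3444/60 = 38.305740
  S ⇒ negate
  λ: split at 3 digits → 179° and 59.049′; 179 + 59.049/60 = 179.984150
  W ⇒ negate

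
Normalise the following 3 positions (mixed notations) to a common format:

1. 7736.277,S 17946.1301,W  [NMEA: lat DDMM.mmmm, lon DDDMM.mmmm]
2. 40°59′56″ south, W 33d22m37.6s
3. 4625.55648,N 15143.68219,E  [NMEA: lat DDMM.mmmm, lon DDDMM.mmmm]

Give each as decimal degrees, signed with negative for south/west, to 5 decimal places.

1. -77.60462, -179.76884
2. -40.99889, -33.37711
3. 46.42594, 151.72804

Point 1:
  Latitude: degrees = first 2 digits = 77, minutes = 36.277; 77 + 36.277/60 = 77.604617
  S ⇒ negate
  λ: degrees = first 3 digits = 179, minutes = 46.1301; 179 + 46.1301/60 = 179.768835
  W ⇒ negate
Point 2:
  Lat: 40 + 59/60 + 56/3600 = 40.998889
  hemisphere S, so the sign is −
  Longitude: 33° + 22/60 + 37.6/3600 = 33 + 0.366667 + 0.010444 = 33.377111
  hemisphere W, so the sign is −
Point 3:
  φ: degrees = first 2 digits = 46, minutes = 25.55648; 46 + 25.55648/60 = 46.425941
  N → positive
  Longitude: split at 3 digits → 151° and 43.68219′; 151 + 43.68219/60 = 151.728037
  E → positive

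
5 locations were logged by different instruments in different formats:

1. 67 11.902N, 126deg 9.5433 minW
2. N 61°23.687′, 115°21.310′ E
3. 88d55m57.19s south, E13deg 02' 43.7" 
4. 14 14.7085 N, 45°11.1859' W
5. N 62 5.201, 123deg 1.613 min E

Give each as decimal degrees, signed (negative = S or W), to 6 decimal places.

Point 1:
  φ: 67 + 11.902/60 = 67.1983667
  N → positive
  Longitude: 126 + 9.5433/60 = 126.1590550
  hemisphere W, so the sign is −
Point 2:
  Lat: 61 + 23.687/60 = 61.3947833
  N ⇒ keep positive
  Lon: 21.31′ = 0.355167°; total 115.3551667
  E → positive
Point 3:
  Latitude: 88 + 55/60 + 57.19/3600 = 88.9325528
  hemisphere S, so the sign is −
  Lon: 13 + 2/60 + 43.7/3600 = 13.0454722
  E ⇒ keep positive
Point 4:
  φ: 14 + 14.7085/60 = 14.2451417
  N ⇒ keep positive
  λ: 45 + 11.1859/60 = 45.1864317
  hemisphere W, so the sign is −
Point 5:
  Lat: 62 + 5.201/60 = 62.0866833
  N → positive
  Lon: 123 + 1.613/60 = 123.0268833
  E ⇒ keep positive

1. 67.198367, -126.159055
2. 61.394783, 115.355167
3. -88.932553, 13.045472
4. 14.245142, -45.186432
5. 62.086683, 123.026883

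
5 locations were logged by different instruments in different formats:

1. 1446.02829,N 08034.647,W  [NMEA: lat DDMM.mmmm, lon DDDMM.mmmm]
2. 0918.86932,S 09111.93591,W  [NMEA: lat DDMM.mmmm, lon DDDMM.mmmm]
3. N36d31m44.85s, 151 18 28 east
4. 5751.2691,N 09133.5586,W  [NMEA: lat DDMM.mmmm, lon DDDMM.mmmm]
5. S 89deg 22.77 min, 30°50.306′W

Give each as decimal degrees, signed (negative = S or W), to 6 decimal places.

1. 14.767138, -80.577450
2. -9.314489, -91.198932
3. 36.529125, 151.307778
4. 57.854485, -91.559310
5. -89.379500, -30.838433

Point 1:
  Latitude: degrees = first 2 digits = 14, minutes = 46.02829; 14 + 46.02829/60 = 14.7671382
  N ⇒ keep positive
  Lon: split at 3 digits → 080° and 34.647′; 80 + 34.647/60 = 80.5774500
  hemisphere W, so the sign is −
Point 2:
  Latitude: split at 2 digits → 09° and 18.86932′; 9 + 18.86932/60 = 9.3144887
  hemisphere S, so the sign is −
  Longitude: degrees = first 3 digits = 91, minutes = 11.93591; 91 + 11.93591/60 = 91.1989318
  W → negative
Point 3:
  φ: 36° + 31/60 + 44.85/3600 = 36 + 0.516667 + 0.012458 = 36.5291250
  N ⇒ keep positive
  Longitude: 151° + 18/60 + 28/3600 = 151 + 0.300000 + 0.007778 = 151.3077778
  E → positive
Point 4:
  Lat: split at 2 digits → 57° and 51.2691′; 57 + 51.2691/60 = 57.8544850
  N → positive
  Lon: degrees = first 3 digits = 91, minutes = 33.5586; 91 + 33.5586/60 = 91.5593100
  W → negative
Point 5:
  φ: 89 + 22.77/60 = 89.3795000
  S → negative
  λ: 50.306′ = 0.838433°; total 30.8384333
  W ⇒ negate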